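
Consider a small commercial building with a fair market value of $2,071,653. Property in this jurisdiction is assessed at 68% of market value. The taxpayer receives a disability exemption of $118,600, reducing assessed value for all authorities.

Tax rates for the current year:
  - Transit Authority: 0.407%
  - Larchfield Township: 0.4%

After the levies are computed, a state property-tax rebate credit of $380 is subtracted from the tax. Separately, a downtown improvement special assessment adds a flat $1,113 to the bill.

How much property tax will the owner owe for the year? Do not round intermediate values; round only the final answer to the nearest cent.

$11,144.30

Assessed value = $2,071,653 × 0.68 = $1,408,724.04
Taxable value = $1,408,724.04 − $118,600 = $1,290,124.04
Transit Authority: $1,290,124.04 × 0.00407 = $5,250.8048428
Larchfield Township: $1,290,124.04 × 0.004 = $5,160.49616
Levies subtotal = $10,411.3010028
After credit = $10,411.3010028 − $380 = $10,031.3010028
Total = $10,031.3010028 + $1,113 = $11,144.3010028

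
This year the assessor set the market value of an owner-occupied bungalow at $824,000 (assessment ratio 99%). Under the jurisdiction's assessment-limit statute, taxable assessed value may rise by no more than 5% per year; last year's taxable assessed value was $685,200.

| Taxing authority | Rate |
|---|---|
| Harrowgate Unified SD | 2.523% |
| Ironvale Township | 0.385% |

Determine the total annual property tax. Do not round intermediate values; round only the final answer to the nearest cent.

$20,921.90

Uncapped assessed value = $824,000 × 0.99 = $815,760
Cap limit = $685,200 × 1.05 = $719,460
Taxable assessed value = min($815,760, $719,460) = $719,460 (cap binds)
Harrowgate Unified SD: $719,460 × 0.02523 = $18,151.9758
Ironvale Township: $719,460 × 0.00385 = $2,769.921
Total = $20,921.8968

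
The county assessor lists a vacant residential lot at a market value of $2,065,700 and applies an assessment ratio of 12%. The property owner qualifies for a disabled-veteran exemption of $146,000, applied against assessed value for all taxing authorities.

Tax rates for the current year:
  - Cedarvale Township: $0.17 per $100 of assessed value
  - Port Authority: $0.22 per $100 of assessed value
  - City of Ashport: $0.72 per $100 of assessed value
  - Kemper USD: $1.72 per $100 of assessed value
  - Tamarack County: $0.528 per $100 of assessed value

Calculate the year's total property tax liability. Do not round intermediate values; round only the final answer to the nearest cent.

Assessed value = $2,065,700 × 0.12 = $247,884
Taxable value = $247,884 − $146,000 = $101,884
Cedarvale Township: $101,884 × 0.0017 = $173.2028
Port Authority: $101,884 × 0.0022 = $224.1448
City of Ashport: $101,884 × 0.0072 = $733.5648
Kemper USD: $101,884 × 0.0172 = $1,752.4048
Tamarack County: $101,884 × 0.00528 = $537.94752
Total = $173.2028 + $224.1448 + $733.5648 + $1,752.4048 + $537.94752 = $3,421.26472

$3,421.26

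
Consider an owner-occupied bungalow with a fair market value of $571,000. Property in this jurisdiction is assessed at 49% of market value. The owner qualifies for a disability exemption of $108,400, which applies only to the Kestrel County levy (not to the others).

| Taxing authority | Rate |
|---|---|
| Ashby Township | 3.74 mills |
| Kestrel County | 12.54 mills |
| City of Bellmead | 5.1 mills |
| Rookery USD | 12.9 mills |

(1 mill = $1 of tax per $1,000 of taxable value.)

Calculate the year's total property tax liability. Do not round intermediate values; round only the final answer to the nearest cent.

$8,231.87

Assessed value = $571,000 × 0.49 = $279,790
Ashby Township: $279,790 × 0.00374 = $1,046.4146
Kestrel County: ($279,790 − $108,400) × 0.01254 = $171,390 × 0.01254 = $2,149.2306
City of Bellmead: $279,790 × 0.0051 = $1,426.929
Rookery USD: $279,790 × 0.0129 = $3,609.291
Total = $8,231.8652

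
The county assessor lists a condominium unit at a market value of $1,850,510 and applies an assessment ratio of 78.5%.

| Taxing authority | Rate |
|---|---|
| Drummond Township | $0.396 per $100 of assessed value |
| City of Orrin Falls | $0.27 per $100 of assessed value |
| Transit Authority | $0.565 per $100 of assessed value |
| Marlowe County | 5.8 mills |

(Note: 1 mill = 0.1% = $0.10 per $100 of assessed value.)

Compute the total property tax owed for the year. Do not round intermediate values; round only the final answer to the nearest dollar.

$26,307

Assessed value = $1,850,510 × 0.785 = $1,452,650.35
Drummond Township: $1,452,650.35 × 0.00396 = $5,752.495386
City of Orrin Falls: $1,452,650.35 × 0.0027 = $3,922.155945
Transit Authority: $1,452,650.35 × 0.00565 = $8,207.4744775
Marlowe County: $1,452,650.35 × 0.0058 = $8,425.37203
Total = $26,307.4978385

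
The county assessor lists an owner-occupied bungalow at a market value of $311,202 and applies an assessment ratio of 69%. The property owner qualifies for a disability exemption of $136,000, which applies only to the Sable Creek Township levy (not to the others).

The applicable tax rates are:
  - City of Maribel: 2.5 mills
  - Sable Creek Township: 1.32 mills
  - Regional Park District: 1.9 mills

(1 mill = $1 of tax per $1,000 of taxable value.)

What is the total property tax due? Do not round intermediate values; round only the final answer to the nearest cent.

$1,048.73

Assessed value = $311,202 × 0.69 = $214,729.38
City of Maribel: $214,729.38 × 0.0025 = $536.82345
Sable Creek Township: ($214,729.38 − $136,000) × 0.00132 = $78,729.38 × 0.00132 = $103.9227816
Regional Park District: $214,729.38 × 0.0019 = $407.985822
Total = $1,048.7320536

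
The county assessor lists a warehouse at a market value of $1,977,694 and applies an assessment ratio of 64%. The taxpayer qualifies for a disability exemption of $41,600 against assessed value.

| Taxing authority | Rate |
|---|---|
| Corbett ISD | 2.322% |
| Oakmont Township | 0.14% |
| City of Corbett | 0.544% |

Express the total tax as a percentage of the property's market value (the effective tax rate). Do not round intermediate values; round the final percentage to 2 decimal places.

1.86%

Assessed value = $1,977,694 × 0.64 = $1,265,724.16
Taxable value = $1,265,724.16 − $41,600 = $1,224,124.16
Corbett ISD: $1,224,124.16 × 0.02322 = $28,424.1629952
Oakmont Township: $1,224,124.16 × 0.0014 = $1,713.773824
City of Corbett: $1,224,124.16 × 0.00544 = $6,659.2354304
Total tax = $36,797.1722496
Effective rate = $36,797.1722496 ÷ $1,977,694 = 1.86% of market value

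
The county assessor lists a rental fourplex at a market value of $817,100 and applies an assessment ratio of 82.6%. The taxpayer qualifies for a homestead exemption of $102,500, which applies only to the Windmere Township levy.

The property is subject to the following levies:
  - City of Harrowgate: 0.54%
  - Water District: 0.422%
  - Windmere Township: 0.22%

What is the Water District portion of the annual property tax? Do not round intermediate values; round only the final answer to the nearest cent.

$2,848.18

Assessed value = $817,100 × 0.826 = $674,924.6
Water District taxable value = $674,924.6 (exemption does not apply)
Water District levy = $674,924.6 × 0.00422 = $2,848.181812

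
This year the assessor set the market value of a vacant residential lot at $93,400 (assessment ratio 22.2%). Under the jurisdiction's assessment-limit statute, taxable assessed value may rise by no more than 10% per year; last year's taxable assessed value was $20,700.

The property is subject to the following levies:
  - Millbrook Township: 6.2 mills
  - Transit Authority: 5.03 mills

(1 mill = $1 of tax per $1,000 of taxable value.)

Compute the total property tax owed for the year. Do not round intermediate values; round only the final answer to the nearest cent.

Uncapped assessed value = $93,400 × 0.222 = $20,734.8
Cap limit = $20,700 × 1.1 = $22,770
Taxable assessed value = min($20,734.8, $22,770) = $20,734.8 (cap does not bind)
Millbrook Township: $20,734.8 × 0.0062 = $128.55576
Transit Authority: $20,734.8 × 0.00503 = $104.296044
Total = $232.851804

$232.85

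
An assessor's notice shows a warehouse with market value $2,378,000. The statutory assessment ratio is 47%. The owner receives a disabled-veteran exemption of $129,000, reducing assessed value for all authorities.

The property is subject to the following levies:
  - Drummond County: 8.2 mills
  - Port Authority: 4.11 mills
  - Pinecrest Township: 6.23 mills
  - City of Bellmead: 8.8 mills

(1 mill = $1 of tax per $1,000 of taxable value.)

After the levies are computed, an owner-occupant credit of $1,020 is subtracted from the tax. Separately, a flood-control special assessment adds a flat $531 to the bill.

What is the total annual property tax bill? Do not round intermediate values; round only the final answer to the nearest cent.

Assessed value = $2,378,000 × 0.47 = $1,117,660
Taxable value = $1,117,660 − $129,000 = $988,660
Drummond County: $988,660 × 0.0082 = $8,107.012
Port Authority: $988,660 × 0.00411 = $4,063.3926
Pinecrest Township: $988,660 × 0.00623 = $6,159.3518
City of Bellmead: $988,660 × 0.0088 = $8,700.208
Levies subtotal = $27,029.9644
After credit = $27,029.9644 − $1,020 = $26,009.9644
Total = $26,009.9644 + $531 = $26,540.9644

$26,540.96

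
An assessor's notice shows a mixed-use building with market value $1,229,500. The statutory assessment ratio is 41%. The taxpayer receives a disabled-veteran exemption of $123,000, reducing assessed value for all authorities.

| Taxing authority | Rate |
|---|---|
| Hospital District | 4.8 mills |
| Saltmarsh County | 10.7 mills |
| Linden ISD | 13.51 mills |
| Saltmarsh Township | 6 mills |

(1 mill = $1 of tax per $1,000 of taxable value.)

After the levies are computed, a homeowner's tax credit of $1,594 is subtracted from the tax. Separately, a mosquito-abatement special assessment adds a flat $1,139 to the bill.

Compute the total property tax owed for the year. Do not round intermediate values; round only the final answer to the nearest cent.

Assessed value = $1,229,500 × 0.41 = $504,095
Taxable value = $504,095 − $123,000 = $381,095
Hospital District: $381,095 × 0.0048 = $1,829.256
Saltmarsh County: $381,095 × 0.0107 = $4,077.7165
Linden ISD: $381,095 × 0.01351 = $5,148.59345
Saltmarsh Township: $381,095 × 0.006 = $2,286.57
Levies subtotal = $13,342.13595
After credit = $13,342.13595 − $1,594 = $11,748.13595
Total = $11,748.13595 + $1,139 = $12,887.13595

$12,887.14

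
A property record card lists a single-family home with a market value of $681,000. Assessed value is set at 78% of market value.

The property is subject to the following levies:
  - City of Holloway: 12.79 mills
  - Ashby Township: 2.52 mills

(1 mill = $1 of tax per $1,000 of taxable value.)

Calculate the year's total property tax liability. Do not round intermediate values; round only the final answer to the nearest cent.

$8,132.37

Assessed value = $681,000 × 0.78 = $531,180
City of Holloway: $531,180 × 0.01279 = $6,793.7922
Ashby Township: $531,180 × 0.00252 = $1,338.5736
Total = $6,793.7922 + $1,338.5736 = $8,132.3658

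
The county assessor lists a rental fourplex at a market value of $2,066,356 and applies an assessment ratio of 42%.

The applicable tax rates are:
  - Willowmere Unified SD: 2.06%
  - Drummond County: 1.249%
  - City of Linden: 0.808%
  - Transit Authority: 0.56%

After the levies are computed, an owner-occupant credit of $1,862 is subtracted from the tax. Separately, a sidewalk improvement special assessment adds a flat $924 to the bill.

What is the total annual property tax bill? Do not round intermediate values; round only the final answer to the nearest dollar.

$39,652

Assessed value = $2,066,356 × 0.42 = $867,869.52
Willowmere Unified SD: $867,869.52 × 0.0206 = $17,878.112112
Drummond County: $867,869.52 × 0.01249 = $10,839.6903048
City of Linden: $867,869.52 × 0.00808 = $7,012.3857216
Transit Authority: $867,869.52 × 0.0056 = $4,860.069312
Levies subtotal = $40,590.2574504
After credit = $40,590.2574504 − $1,862 = $38,728.2574504
Total = $38,728.2574504 + $924 = $39,652.2574504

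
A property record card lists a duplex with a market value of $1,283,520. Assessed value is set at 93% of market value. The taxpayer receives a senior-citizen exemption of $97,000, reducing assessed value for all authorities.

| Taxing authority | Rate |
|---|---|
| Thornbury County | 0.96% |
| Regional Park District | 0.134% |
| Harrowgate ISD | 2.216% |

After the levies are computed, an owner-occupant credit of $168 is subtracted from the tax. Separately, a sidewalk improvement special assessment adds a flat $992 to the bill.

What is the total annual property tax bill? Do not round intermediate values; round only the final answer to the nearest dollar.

Assessed value = $1,283,520 × 0.93 = $1,193,673.6
Taxable value = $1,193,673.6 − $97,000 = $1,096,673.6
Thornbury County: $1,096,673.6 × 0.0096 = $10,528.06656
Regional Park District: $1,096,673.6 × 0.00134 = $1,469.542624
Harrowgate ISD: $1,096,673.6 × 0.02216 = $24,302.286976
Levies subtotal = $36,299.89616
After credit = $36,299.89616 − $168 = $36,131.89616
Total = $36,131.89616 + $992 = $37,123.89616

$37,124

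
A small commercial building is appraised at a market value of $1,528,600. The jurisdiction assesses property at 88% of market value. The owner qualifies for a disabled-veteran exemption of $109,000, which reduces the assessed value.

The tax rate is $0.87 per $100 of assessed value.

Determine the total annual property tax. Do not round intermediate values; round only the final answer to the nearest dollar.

$10,755

Assessed value = $1,528,600 × 0.88 = $1,345,168
Taxable value = $1,345,168 − $109,000 = $1,236,168
Tax = $1,236,168 × 0.0087 = $10,754.6616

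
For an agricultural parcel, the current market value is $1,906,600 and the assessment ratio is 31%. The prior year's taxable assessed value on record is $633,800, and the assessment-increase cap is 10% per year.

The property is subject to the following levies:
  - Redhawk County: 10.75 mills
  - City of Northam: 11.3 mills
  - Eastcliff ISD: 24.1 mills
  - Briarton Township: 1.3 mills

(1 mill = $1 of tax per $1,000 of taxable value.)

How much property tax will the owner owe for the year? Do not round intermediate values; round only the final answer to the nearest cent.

Uncapped assessed value = $1,906,600 × 0.31 = $591,046
Cap limit = $633,800 × 1.1 = $697,180
Taxable assessed value = min($591,046, $697,180) = $591,046 (cap does not bind)
Redhawk County: $591,046 × 0.01075 = $6,353.7445
City of Northam: $591,046 × 0.0113 = $6,678.8198
Eastcliff ISD: $591,046 × 0.0241 = $14,244.2086
Briarton Township: $591,046 × 0.0013 = $768.3598
Total = $28,045.1327

$28,045.13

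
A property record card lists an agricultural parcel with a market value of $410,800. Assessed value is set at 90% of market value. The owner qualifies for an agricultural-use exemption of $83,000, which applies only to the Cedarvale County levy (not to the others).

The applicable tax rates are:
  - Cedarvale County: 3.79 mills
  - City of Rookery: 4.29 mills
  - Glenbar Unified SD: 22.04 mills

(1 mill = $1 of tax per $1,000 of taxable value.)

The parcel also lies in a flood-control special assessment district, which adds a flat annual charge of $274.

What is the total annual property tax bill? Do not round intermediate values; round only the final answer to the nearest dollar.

Assessed value = $410,800 × 0.9 = $369,720
Cedarvale County: ($369,720 − $83,000) × 0.00379 = $286,720 × 0.00379 = $1,086.6688
City of Rookery: $369,720 × 0.00429 = $1,586.0988
Glenbar Unified SD: $369,720 × 0.02204 = $8,148.6288
Levies subtotal = $10,821.3964
Total = $10,821.3964 + $274 = $11,095.3964

$11,095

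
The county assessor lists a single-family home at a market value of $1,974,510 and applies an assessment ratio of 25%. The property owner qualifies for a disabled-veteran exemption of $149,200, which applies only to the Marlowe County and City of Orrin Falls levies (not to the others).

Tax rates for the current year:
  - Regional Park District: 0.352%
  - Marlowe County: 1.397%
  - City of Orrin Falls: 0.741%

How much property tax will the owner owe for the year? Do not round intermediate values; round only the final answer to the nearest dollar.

Assessed value = $1,974,510 × 0.25 = $493,627.5
Regional Park District: $493,627.5 × 0.00352 = $1,737.5688
Marlowe County: ($493,627.5 − $149,200) × 0.01397 = $344,427.5 × 0.01397 = $4,811.652175
City of Orrin Falls: ($493,627.5 − $149,200) × 0.00741 = $344,427.5 × 0.00741 = $2,552.207775
Total = $9,101.42875

$9,101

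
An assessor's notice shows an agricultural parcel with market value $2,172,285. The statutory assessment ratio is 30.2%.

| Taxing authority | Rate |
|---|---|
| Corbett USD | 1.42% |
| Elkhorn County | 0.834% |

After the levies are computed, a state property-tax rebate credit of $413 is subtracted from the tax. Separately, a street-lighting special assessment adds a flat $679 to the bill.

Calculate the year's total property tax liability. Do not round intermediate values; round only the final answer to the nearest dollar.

$15,053

Assessed value = $2,172,285 × 0.302 = $656,030.07
Corbett USD: $656,030.07 × 0.0142 = $9,315.626994
Elkhorn County: $656,030.07 × 0.00834 = $5,471.2907838
Levies subtotal = $14,786.9177778
After credit = $14,786.9177778 − $413 = $14,373.9177778
Total = $14,373.9177778 + $679 = $15,052.9177778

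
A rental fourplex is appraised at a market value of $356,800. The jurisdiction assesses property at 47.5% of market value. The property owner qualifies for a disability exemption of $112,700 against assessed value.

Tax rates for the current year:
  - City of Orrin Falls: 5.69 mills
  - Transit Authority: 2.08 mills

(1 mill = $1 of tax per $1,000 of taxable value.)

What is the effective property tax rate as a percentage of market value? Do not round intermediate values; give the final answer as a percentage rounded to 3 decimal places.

Assessed value = $356,800 × 0.475 = $169,480
Taxable value = $169,480 − $112,700 = $56,780
City of Orrin Falls: $56,780 × 0.00569 = $323.0782
Transit Authority: $56,780 × 0.00208 = $118.1024
Total tax = $441.1806
Effective rate = $441.1806 ÷ $356,800 = 0.124% of market value

0.124%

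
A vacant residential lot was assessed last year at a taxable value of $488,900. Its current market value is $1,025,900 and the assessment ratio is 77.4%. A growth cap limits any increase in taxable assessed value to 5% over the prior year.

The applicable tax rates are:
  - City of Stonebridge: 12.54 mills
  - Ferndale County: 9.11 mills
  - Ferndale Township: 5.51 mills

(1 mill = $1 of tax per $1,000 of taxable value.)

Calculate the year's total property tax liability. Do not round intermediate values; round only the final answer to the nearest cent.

$13,942.45

Uncapped assessed value = $1,025,900 × 0.774 = $794,046.6
Cap limit = $488,900 × 1.05 = $513,345
Taxable assessed value = min($794,046.6, $513,345) = $513,345 (cap binds)
City of Stonebridge: $513,345 × 0.01254 = $6,437.3463
Ferndale County: $513,345 × 0.00911 = $4,676.57295
Ferndale Township: $513,345 × 0.00551 = $2,828.53095
Total = $13,942.4502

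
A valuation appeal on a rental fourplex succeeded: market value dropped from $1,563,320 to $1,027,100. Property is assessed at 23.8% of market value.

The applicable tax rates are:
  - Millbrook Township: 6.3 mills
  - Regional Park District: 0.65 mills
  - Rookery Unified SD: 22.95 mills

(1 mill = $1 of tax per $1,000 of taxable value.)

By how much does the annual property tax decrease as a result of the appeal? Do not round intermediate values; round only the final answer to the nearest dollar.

Old assessed value = $1,563,320 × 0.238 = $372,070.16
New assessed value = $1,027,100 × 0.238 = $244,449.8
Combined rate = 0.0063 + 0.00065 + 0.02295 = 0.0299
Old tax = $372,070.16 × 0.0299 = $11,124.897784
New tax = $244,449.8 × 0.0299 = $7,309.04902
Reduction = $11,124.897784 − $7,309.04902 = $3,815.848764

$3,816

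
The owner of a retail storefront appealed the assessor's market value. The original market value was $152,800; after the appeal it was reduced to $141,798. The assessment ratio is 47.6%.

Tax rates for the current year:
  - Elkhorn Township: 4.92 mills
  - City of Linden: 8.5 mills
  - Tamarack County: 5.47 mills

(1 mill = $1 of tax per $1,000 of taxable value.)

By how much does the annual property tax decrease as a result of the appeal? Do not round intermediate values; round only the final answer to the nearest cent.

Old assessed value = $152,800 × 0.476 = $72,732.8
New assessed value = $141,798 × 0.476 = $67,495.848
Combined rate = 0.00492 + 0.0085 + 0.00547 = 0.01889
Old tax = $72,732.8 × 0.01889 = $1,373.922592
New tax = $67,495.848 × 0.01889 = $1,274.99656872
Reduction = $1,373.922592 − $1,274.99656872 = $98.92602328

$98.93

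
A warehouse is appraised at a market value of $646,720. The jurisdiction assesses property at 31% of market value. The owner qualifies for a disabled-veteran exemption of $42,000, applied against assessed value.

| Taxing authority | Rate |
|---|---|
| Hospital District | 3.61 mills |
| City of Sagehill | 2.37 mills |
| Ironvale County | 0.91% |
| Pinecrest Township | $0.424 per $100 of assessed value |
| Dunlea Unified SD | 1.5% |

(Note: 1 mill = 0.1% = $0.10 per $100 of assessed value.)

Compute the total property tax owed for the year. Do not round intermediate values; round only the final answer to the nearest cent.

$5,439.14

Assessed value = $646,720 × 0.31 = $200,483.2
Taxable value = $200,483.2 − $42,000 = $158,483.2
Hospital District: $158,483.2 × 0.00361 = $572.124352
City of Sagehill: $158,483.2 × 0.00237 = $375.605184
Ironvale County: $158,483.2 × 0.0091 = $1,442.19712
Pinecrest Township: $158,483.2 × 0.00424 = $671.968768
Dunlea Unified SD: $158,483.2 × 0.015 = $2,377.248
Total = $5,439.143424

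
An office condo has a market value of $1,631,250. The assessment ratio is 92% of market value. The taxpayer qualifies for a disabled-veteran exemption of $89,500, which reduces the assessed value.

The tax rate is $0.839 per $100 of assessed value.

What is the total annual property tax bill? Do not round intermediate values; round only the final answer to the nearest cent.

$11,840.39

Assessed value = $1,631,250 × 0.92 = $1,500,750
Taxable value = $1,500,750 − $89,500 = $1,411,250
Tax = $1,411,250 × 0.00839 = $11,840.3875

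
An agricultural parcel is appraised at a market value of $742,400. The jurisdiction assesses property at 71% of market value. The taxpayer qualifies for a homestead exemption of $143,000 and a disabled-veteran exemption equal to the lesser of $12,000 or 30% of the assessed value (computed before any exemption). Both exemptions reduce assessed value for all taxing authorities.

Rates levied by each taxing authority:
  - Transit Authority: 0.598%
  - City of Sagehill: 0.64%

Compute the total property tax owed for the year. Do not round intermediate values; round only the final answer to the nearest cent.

$4,606.65

Assessed value = $742,400 × 0.71 = $527,104
Disabled-veteran exemption = min($12,000, 30% × $527,104) = min($12,000, $158,131.2) = $12,000 (dollar cap binds)
Taxable value = $527,104 − $143,000 − $12,000 = $372,104
Transit Authority: $372,104 × 0.00598 = $2,225.18192
City of Sagehill: $372,104 × 0.0064 = $2,381.4656
Total = $4,606.64752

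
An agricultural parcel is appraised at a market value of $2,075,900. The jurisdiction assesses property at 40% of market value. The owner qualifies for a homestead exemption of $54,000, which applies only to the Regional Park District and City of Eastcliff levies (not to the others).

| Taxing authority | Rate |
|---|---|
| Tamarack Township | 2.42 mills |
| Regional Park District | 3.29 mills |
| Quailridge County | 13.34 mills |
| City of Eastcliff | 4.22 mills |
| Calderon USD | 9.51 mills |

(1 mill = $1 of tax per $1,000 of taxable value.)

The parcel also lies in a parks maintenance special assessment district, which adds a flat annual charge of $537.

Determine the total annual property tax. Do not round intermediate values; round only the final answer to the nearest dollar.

Assessed value = $2,075,900 × 0.4 = $830,360
Tamarack Township: $830,360 × 0.00242 = $2,009.4712
Regional Park District: ($830,360 − $54,000) × 0.00329 = $776,360 × 0.00329 = $2,554.2244
Quailridge County: $830,360 × 0.01334 = $11,077.0024
City of Eastcliff: ($830,360 − $54,000) × 0.00422 = $776,360 × 0.00422 = $3,276.2392
Calderon USD: $830,360 × 0.00951 = $7,896.7236
Levies subtotal = $26,813.6608
Total = $26,813.6608 + $537 = $27,350.6608

$27,351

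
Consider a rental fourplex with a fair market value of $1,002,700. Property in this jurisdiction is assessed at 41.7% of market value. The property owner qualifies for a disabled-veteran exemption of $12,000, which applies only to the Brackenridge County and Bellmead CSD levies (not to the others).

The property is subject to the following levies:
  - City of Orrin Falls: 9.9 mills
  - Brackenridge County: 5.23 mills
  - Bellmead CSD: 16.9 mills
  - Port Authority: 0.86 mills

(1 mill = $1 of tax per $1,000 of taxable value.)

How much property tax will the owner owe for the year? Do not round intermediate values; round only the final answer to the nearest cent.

$13,486.60

Assessed value = $1,002,700 × 0.417 = $418,125.9
City of Orrin Falls: $418,125.9 × 0.0099 = $4,139.44641
Brackenridge County: ($418,125.9 − $12,000) × 0.00523 = $406,125.9 × 0.00523 = $2,124.038457
Bellmead CSD: ($418,125.9 − $12,000) × 0.0169 = $406,125.9 × 0.0169 = $6,863.52771
Port Authority: $418,125.9 × 0.00086 = $359.588274
Total = $13,486.600851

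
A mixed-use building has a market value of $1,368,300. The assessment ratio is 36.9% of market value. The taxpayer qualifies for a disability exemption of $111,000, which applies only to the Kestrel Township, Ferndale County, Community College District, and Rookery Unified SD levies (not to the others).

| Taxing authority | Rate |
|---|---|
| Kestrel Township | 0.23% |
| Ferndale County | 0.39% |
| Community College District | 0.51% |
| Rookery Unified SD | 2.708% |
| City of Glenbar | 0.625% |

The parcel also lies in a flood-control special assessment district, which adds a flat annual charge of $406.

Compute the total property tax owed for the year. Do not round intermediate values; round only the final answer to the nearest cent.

$18,679.63

Assessed value = $1,368,300 × 0.369 = $504,902.7
Kestrel Township: ($504,902.7 − $111,000) × 0.0023 = $393,902.7 × 0.0023 = $905.97621
Ferndale County: ($504,902.7 − $111,000) × 0.0039 = $393,902.7 × 0.0039 = $1,536.22053
Community College District: ($504,902.7 − $111,000) × 0.0051 = $393,902.7 × 0.0051 = $2,008.90377
Rookery Unified SD: ($504,902.7 − $111,000) × 0.02708 = $393,902.7 × 0.02708 = $10,666.885116
City of Glenbar: $504,902.7 × 0.00625 = $3,155.641875
Levies subtotal = $18,273.627501
Total = $18,273.627501 + $406 = $18,679.627501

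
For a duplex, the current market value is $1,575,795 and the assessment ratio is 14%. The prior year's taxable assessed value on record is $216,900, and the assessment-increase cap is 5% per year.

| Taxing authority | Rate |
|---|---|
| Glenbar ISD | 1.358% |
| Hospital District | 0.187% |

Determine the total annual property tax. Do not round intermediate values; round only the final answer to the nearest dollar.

Uncapped assessed value = $1,575,795 × 0.14 = $220,611.3
Cap limit = $216,900 × 1.05 = $227,745
Taxable assessed value = min($220,611.3, $227,745) = $220,611.3 (cap does not bind)
Glenbar ISD: $220,611.3 × 0.01358 = $2,995.901454
Hospital District: $220,611.3 × 0.00187 = $412.543131
Total = $3,408.444585

$3,408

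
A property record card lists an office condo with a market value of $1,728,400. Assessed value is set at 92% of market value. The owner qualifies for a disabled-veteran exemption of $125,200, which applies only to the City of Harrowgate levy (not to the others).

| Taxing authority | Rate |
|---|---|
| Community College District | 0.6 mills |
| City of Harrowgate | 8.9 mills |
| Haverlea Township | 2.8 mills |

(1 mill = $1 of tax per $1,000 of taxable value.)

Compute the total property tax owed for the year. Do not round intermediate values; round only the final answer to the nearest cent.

Assessed value = $1,728,400 × 0.92 = $1,590,128
Community College District: $1,590,128 × 0.0006 = $954.0768
City of Harrowgate: ($1,590,128 − $125,200) × 0.0089 = $1,464,928 × 0.0089 = $13,037.8592
Haverlea Township: $1,590,128 × 0.0028 = $4,452.3584
Total = $18,444.2944

$18,444.29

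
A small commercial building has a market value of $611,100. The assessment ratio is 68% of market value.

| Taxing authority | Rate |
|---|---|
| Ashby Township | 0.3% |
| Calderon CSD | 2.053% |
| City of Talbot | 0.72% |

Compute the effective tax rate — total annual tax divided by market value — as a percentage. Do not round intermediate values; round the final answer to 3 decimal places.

Assessed value = $611,100 × 0.68 = $415,548
Ashby Township: $415,548 × 0.003 = $1,246.644
Calderon CSD: $415,548 × 0.02053 = $8,531.20044
City of Talbot: $415,548 × 0.0072 = $2,991.9456
Total tax = $12,769.79004
Effective rate = $12,769.79004 ÷ $611,100 = 2.090% of market value

2.090%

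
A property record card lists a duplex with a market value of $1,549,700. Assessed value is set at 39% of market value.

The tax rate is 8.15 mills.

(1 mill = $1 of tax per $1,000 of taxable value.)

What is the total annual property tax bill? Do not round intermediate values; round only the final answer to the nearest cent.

Assessed value = $1,549,700 × 0.39 = $604,383
Tax = $604,383 × 0.00815 = $4,925.72145

$4,925.72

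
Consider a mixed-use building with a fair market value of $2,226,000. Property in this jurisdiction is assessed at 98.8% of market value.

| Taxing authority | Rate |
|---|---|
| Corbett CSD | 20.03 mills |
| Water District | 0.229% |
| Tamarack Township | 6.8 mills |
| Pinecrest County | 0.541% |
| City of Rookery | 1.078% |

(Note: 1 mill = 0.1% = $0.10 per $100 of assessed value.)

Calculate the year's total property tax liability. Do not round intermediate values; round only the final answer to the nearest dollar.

$99,650

Assessed value = $2,226,000 × 0.988 = $2,199,288
Corbett CSD: $2,199,288 × 0.02003 = $44,051.73864
Water District: $2,199,288 × 0.00229 = $5,036.36952
Tamarack Township: $2,199,288 × 0.0068 = $14,955.1584
Pinecrest County: $2,199,288 × 0.00541 = $11,898.14808
City of Rookery: $2,199,288 × 0.01078 = $23,708.32464
Total = $99,649.73928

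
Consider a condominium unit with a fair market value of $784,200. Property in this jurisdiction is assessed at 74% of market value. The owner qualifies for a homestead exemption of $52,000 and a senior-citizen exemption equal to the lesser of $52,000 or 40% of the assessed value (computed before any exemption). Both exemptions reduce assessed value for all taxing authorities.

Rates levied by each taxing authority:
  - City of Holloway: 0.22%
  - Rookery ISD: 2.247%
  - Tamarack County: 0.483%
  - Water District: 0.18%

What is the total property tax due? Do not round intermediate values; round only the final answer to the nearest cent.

$14,908.44

Assessed value = $784,200 × 0.74 = $580,308
Senior-citizen exemption = min($52,000, 40% × $580,308) = min($52,000, $232,123.2) = $52,000 (dollar cap binds)
Taxable value = $580,308 − $52,000 − $52,000 = $476,308
City of Holloway: $476,308 × 0.0022 = $1,047.8776
Rookery ISD: $476,308 × 0.02247 = $10,702.64076
Tamarack County: $476,308 × 0.00483 = $2,300.56764
Water District: $476,308 × 0.0018 = $857.3544
Total = $14,908.4404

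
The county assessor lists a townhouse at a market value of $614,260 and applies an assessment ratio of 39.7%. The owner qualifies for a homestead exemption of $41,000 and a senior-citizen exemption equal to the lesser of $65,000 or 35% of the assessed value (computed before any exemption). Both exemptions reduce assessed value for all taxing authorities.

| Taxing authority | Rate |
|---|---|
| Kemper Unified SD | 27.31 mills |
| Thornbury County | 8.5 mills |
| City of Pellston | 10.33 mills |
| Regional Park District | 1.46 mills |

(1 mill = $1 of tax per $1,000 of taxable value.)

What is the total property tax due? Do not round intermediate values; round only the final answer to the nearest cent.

$6,562.19

Assessed value = $614,260 × 0.397 = $243,861.22
Senior-citizen exemption = min($65,000, 35% × $243,861.22) = min($65,000, $85,351.427) = $65,000 (dollar cap binds)
Taxable value = $243,861.22 − $41,000 − $65,000 = $137,861.22
Kemper Unified SD: $137,861.22 × 0.02731 = $3,764.9899182
Thornbury County: $137,861.22 × 0.0085 = $1,171.82037
City of Pellston: $137,861.22 × 0.01033 = $1,424.1064026
Regional Park District: $137,861.22 × 0.00146 = $201.2773812
Total = $6,562.194072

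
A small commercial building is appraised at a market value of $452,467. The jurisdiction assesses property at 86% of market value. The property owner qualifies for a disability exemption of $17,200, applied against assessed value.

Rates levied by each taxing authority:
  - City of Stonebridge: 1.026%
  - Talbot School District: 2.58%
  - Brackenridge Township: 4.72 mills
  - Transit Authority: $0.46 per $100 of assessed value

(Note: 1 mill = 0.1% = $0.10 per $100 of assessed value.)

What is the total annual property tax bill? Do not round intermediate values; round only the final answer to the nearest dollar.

$16,878

Assessed value = $452,467 × 0.86 = $389,121.62
Taxable value = $389,121.62 − $17,200 = $371,921.62
City of Stonebridge: $371,921.62 × 0.01026 = $3,815.9158212
Talbot School District: $371,921.62 × 0.0258 = $9,595.577796
Brackenridge Township: $371,921.62 × 0.00472 = $1,755.4700464
Transit Authority: $371,921.62 × 0.0046 = $1,710.839452
Total = $16,877.8031156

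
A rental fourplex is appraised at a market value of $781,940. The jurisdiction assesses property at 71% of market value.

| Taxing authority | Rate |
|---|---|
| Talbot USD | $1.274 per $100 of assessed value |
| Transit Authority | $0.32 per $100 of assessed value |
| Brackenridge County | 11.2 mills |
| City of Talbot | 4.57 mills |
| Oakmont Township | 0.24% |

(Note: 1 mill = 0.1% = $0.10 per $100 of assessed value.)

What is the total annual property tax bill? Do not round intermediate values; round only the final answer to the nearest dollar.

Assessed value = $781,940 × 0.71 = $555,177.4
Talbot USD: $555,177.4 × 0.01274 = $7,072.960076
Transit Authority: $555,177.4 × 0.0032 = $1,776.56768
Brackenridge County: $555,177.4 × 0.0112 = $6,217.98688
City of Talbot: $555,177.4 × 0.00457 = $2,537.160718
Oakmont Township: $555,177.4 × 0.0024 = $1,332.42576
Total = $18,937.101114

$18,937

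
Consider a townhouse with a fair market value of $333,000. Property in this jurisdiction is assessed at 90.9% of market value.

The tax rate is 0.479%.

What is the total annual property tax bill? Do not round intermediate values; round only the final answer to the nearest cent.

Assessed value = $333,000 × 0.909 = $302,697
Tax = $302,697 × 0.00479 = $1,449.91863

$1,449.92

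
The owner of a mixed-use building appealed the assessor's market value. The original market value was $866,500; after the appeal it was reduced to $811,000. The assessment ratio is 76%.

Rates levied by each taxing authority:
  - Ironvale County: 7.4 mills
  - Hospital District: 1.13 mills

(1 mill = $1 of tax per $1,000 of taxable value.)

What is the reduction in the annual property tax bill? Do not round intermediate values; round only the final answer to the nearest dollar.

$360

Old assessed value = $866,500 × 0.76 = $658,540
New assessed value = $811,000 × 0.76 = $616,360
Combined rate = 0.0074 + 0.00113 = 0.00853
Old tax = $658,540 × 0.00853 = $5,617.3462
New tax = $616,360 × 0.00853 = $5,257.5508
Reduction = $5,617.3462 − $5,257.5508 = $359.7954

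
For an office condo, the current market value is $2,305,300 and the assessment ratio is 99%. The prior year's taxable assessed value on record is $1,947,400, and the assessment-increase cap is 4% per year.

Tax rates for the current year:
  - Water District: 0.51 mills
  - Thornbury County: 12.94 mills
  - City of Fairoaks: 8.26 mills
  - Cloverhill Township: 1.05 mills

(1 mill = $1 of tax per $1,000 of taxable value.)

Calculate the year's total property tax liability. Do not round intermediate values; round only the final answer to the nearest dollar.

Uncapped assessed value = $2,305,300 × 0.99 = $2,282,247
Cap limit = $1,947,400 × 1.04 = $2,025,296
Taxable assessed value = min($2,282,247, $2,025,296) = $2,025,296 (cap binds)
Water District: $2,025,296 × 0.00051 = $1,032.90096
Thornbury County: $2,025,296 × 0.01294 = $26,207.33024
City of Fairoaks: $2,025,296 × 0.00826 = $16,728.94496
Cloverhill Township: $2,025,296 × 0.00105 = $2,126.5608
Total = $46,095.73696

$46,096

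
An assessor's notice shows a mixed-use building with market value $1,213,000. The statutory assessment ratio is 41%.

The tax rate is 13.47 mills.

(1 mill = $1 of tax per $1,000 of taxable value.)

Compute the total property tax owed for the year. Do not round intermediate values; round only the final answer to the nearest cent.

Assessed value = $1,213,000 × 0.41 = $497,330
Tax = $497,330 × 0.01347 = $6,699.0351

$6,699.04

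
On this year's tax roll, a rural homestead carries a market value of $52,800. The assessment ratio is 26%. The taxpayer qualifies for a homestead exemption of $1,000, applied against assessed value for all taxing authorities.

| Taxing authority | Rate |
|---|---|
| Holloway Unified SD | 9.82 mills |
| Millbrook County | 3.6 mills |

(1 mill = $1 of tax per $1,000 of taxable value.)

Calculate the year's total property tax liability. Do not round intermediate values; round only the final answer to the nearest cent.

Assessed value = $52,800 × 0.26 = $13,728
Taxable value = $13,728 − $1,000 = $12,728
Holloway Unified SD: $12,728 × 0.00982 = $124.98896
Millbrook County: $12,728 × 0.0036 = $45.8208
Total = $124.98896 + $45.8208 = $170.80976

$170.81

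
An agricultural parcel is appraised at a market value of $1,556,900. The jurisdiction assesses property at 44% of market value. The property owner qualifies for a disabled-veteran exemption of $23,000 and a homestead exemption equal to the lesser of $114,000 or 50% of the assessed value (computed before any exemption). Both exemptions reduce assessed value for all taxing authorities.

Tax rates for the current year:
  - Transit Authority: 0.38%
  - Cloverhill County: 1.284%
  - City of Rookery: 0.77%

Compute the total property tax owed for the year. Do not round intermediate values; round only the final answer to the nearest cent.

Assessed value = $1,556,900 × 0.44 = $685,036
Homestead exemption = min($114,000, 50% × $685,036) = min($114,000, $342,518) = $114,000 (dollar cap binds)
Taxable value = $685,036 − $23,000 − $114,000 = $548,036
Transit Authority: $548,036 × 0.0038 = $2,082.5368
Cloverhill County: $548,036 × 0.01284 = $7,036.78224
City of Rookery: $548,036 × 0.0077 = $4,219.8772
Total = $13,339.19624

$13,339.20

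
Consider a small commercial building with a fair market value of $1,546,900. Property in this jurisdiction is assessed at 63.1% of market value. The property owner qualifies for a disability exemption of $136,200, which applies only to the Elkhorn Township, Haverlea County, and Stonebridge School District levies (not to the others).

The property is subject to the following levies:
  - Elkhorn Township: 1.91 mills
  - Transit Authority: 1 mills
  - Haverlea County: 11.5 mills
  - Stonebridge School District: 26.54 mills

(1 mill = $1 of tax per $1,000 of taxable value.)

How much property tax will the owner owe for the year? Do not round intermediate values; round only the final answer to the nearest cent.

Assessed value = $1,546,900 × 0.631 = $976,093.9
Elkhorn Township: ($976,093.9 − $136,200) × 0.00191 = $839,893.9 × 0.00191 = $1,604.197349
Transit Authority: $976,093.9 × 0.001 = $976.0939
Haverlea County: ($976,093.9 − $136,200) × 0.0115 = $839,893.9 × 0.0115 = $9,658.77985
Stonebridge School District: ($976,093.9 − $136,200) × 0.02654 = $839,893.9 × 0.02654 = $22,290.784106
Total = $34,529.855205

$34,529.86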